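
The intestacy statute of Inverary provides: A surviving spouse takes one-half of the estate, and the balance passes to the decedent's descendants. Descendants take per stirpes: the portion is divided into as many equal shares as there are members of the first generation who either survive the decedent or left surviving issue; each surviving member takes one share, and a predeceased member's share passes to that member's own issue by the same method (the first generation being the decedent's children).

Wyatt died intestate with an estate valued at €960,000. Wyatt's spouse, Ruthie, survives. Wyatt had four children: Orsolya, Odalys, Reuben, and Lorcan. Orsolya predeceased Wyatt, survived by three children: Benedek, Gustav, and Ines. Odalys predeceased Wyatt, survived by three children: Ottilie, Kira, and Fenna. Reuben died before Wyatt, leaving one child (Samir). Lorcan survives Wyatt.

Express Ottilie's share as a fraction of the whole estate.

Ruthie takes one-half of €960,000 = €480,000. The remaining €480,000 passes to the descendants.
The descendants' portion (€480,000) is divided into 4 shares of €120,000: Lorcan takes €120,000; Orsolya's €120,000 share passes to Orsolya's issue; Odalys's €120,000 share passes to Odalys's issue; Reuben's €120,000 share passes to Reuben's issue.
Orsolya's share (€120,000) is divided into 3 shares of €40,000: Benedek, Gustav, and Ines each take €40,000.
Odalys's share (€120,000) is divided into 3 shares of €40,000: Ottilie, Kira, and Fenna each take €40,000.
Reuben's share (€120,000) passes entirely to Samir.

Ottilie receives 1/24 of the estate.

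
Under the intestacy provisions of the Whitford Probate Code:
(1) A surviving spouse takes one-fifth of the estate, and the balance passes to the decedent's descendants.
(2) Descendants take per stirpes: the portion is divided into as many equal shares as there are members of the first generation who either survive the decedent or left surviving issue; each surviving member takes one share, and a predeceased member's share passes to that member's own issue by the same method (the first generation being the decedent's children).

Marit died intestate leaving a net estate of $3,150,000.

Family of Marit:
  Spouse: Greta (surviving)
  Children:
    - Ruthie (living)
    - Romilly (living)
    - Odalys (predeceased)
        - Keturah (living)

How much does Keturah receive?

Greta takes one-fifth of $3,150,000 = $630,000. The remaining $2,520,000 passes to the descendants.
The descendants' portion ($2,520,000) is divided into 3 shares of $840,000: Ruthie and Romilly each take $840,000; Odalys's $840,000 share passes to Odalys's issue.
Odalys's share ($840,000) passes entirely to Keturah.

Keturah receives $840,000.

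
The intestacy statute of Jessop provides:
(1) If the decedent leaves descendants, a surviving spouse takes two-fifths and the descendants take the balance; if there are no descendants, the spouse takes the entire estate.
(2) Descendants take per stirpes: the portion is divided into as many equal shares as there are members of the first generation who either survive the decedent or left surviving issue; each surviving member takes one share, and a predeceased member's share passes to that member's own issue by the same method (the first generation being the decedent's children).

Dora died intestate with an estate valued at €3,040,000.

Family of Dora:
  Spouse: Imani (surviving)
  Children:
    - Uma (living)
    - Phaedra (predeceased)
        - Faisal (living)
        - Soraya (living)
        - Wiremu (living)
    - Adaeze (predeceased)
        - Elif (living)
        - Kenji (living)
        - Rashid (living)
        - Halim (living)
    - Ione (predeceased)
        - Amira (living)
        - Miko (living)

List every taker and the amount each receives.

Imani takes two-fifths of €3,040,000 = €1,216,000. The remaining €1,824,000 passes to the descendants.
The descendants' portion (€1,824,000) is divided into 4 shares of €456,000: Uma takes €456,000; Phaedra's €456,000 share passes to Phaedra's issue; Adaeze's €456,000 share passes to Adaeze's issue; Ione's €456,000 share passes to Ione's issue.
Phaedra's share (€456,000) is divided into 3 shares of €152,000: Faisal, Soraya, and Wiremu each take €152,000.
Adaeze's share (€456,000) is divided into 4 shares of €114,000: Elif, Kenji, Rashid, and Halim each take €114,000.
Ione's share (€456,000) is divided into 2 shares of €228,000: Amira and Miko each take €228,000.

Imani: €1,216,000; Uma: €456,000; Faisal: €152,000; Soraya: €152,000; Wiremu: €152,000; Elif: €114,000; Kenji: €114,000; Rashid: €114,000; Halim: €114,000; Amira: €228,000; Miko: €228,000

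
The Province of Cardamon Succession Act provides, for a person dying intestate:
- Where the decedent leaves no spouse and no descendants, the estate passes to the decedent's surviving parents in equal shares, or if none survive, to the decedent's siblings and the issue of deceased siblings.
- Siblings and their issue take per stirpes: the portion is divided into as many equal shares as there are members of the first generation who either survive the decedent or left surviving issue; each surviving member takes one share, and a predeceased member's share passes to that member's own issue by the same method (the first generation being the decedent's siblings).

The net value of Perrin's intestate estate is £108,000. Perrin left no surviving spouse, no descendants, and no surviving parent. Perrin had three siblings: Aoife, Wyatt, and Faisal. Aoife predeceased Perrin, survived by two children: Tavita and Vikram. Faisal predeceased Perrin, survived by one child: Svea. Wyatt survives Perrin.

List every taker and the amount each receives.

The entire £108,000 passes to the siblings and their issue.
That amount (£108,000) is divided into 3 shares of £36,000: Wyatt takes £36,000; Aoife's £36,000 share passes to Aoife's issue; Faisal's £36,000 share passes to Faisal's issue.
Aoife's share (£36,000) is divided into 2 shares of £18,000: Tavita and Vikram each take £18,000.
Faisal's share (£36,000) passes entirely to Svea.

Tavita: £18,000; Vikram: £18,000; Wyatt: £36,000; Svea: £36,000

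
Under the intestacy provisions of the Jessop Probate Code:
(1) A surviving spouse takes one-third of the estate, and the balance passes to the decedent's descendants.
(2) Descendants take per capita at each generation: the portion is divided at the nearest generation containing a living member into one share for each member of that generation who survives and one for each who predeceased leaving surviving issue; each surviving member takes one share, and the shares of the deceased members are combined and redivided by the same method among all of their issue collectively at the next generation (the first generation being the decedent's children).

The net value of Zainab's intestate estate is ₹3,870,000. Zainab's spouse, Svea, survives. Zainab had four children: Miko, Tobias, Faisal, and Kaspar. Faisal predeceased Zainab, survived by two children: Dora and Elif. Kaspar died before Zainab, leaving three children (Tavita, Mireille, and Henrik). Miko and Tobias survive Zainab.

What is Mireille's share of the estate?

Mireille receives ₹258,000.

Svea takes one-third of ₹3,870,000 = ₹1,290,000. The remaining ₹2,580,000 passes to the descendants.
The descendants' portion (₹2,580,000) is divided at the children's generation into 4 shares of ₹645,000. Miko and Tobias each take ₹645,000. The 2 shares of the deceased (Faisal and Kaspar) are combined into a pool of ₹1,290,000.
That pool (₹1,290,000) is divided at the grandchildren's generation equally among Dora, Elif, Tavita, Mireille, and Henrik: ₹258,000 each.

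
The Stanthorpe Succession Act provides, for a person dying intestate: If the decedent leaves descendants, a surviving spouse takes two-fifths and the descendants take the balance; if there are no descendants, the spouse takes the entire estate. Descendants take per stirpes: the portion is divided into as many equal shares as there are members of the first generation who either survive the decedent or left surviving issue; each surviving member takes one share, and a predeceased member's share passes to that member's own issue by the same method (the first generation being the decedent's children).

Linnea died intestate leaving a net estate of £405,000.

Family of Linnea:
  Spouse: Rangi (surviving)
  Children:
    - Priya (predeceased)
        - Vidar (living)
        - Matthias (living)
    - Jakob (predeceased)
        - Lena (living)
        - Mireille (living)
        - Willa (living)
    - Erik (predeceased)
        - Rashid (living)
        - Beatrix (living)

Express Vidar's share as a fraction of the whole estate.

Vidar receives 1/10 of the estate.

Rangi takes two-fifths of £405,000 = £162,000. The remaining £243,000 passes to the descendants.
The descendants' portion (£243,000) is divided into 3 shares of £81,000: Priya's £81,000 share passes to Priya's issue; Jakob's £81,000 share passes to Jakob's issue; Erik's £81,000 share passes to Erik's issue.
Priya's share (£81,000) is divided into 2 shares of £40,500: Vidar and Matthias each take £40,500.
Jakob's share (£81,000) is divided into 3 shares of £27,000: Lena, Mireille, and Willa each take £27,000.
Erik's share (£81,000) is divided into 2 shares of £40,500: Rashid and Beatrix each take £40,500.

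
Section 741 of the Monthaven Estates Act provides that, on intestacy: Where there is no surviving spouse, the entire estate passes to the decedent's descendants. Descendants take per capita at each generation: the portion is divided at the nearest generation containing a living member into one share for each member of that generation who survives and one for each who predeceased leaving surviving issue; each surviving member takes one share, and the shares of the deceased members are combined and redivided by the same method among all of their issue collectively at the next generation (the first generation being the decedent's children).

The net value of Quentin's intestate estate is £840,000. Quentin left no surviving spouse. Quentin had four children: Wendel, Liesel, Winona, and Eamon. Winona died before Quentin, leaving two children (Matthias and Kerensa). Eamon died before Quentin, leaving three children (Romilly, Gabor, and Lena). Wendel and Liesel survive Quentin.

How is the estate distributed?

Wendel: £210,000; Liesel: £210,000; Matthias: £84,000; Kerensa: £84,000; Romilly: £84,000; Gabor: £84,000; Lena: £84,000

The entire £840,000 passes to the descendants.
That amount (£840,000) is divided at the children's generation into 4 shares of £210,000. Wendel and Liesel each take £210,000. The 2 shares of the deceased (Winona and Eamon) are combined into a pool of £420,000.
That pool (£420,000) is divided at the grandchildren's generation equally among Matthias, Kerensa, Romilly, Gabor, and Lena: £84,000 each.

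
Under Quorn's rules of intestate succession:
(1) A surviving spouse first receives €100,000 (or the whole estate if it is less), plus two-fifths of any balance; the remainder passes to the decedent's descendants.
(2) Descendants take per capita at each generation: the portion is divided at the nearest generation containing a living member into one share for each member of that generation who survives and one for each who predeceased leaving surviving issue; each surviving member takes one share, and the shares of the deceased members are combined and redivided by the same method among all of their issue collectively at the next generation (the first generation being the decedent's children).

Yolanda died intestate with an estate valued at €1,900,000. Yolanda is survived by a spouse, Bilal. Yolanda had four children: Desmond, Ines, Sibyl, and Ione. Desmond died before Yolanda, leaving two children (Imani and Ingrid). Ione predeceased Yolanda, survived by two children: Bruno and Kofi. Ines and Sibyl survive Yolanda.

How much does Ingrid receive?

Bilal first takes €100,000, leaving a balance of €1,800,000. Bilal then takes two-fifths of the balance (€720,000), for a total of €820,000. The remaining €1,080,000 passes to the descendants.
The descendants' portion (€1,080,000) is divided at the children's generation into 4 shares of €270,000. Ines and Sibyl each take €270,000. The 2 shares of the deceased (Desmond and Ione) are combined into a pool of €540,000.
That pool (€540,000) is divided at the grandchildren's generation equally among Imani, Ingrid, Bruno, and Kofi: €135,000 each.

Ingrid receives €135,000.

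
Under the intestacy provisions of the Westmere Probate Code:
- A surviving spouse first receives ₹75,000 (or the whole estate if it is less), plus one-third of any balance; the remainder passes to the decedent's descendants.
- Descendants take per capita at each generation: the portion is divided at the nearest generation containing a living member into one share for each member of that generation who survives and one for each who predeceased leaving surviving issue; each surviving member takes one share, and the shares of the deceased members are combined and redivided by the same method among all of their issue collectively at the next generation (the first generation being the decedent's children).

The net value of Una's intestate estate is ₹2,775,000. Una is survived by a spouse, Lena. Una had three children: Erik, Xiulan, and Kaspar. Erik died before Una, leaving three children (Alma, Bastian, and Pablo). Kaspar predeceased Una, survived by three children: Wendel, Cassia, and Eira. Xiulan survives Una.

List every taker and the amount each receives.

Lena first takes ₹75,000, leaving a balance of ₹2,700,000. Lena then takes one-third of the balance (₹900,000), for a total of ₹975,000. The remaining ₹1,800,000 passes to the descendants.
The descendants' portion (₹1,800,000) is divided at the children's generation into 3 shares of ₹600,000. Xiulan takes ₹600,000. The 2 shares of the deceased (Erik and Kaspar) are combined into a pool of ₹1,200,000.
That pool (₹1,200,000) is divided at the grandchildren's generation equally among Alma, Bastian, Pablo, Wendel, Cassia, and Eira: ₹200,000 each.

Lena: ₹975,000; Alma: ₹200,000; Bastian: ₹200,000; Pablo: ₹200,000; Xiulan: ₹600,000; Wendel: ₹200,000; Cassia: ₹200,000; Eira: ₹200,000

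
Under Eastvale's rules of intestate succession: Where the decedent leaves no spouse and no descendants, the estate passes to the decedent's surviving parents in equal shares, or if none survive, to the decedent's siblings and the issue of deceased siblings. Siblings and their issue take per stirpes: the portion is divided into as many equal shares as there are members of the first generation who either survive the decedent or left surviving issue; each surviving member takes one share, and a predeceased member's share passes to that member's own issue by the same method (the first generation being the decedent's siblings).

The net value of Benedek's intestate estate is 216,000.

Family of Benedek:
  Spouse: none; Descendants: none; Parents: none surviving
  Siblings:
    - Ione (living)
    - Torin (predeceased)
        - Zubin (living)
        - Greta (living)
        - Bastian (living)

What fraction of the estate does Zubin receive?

The entire 216,000 passes to the siblings and their issue.
That amount (216,000) is divided into 2 shares of 108,000: Ione takes 108,000; Torin's 108,000 share passes to Torin's issue.
Torin's share (108,000) is divided into 3 shares of 36,000: Zubin, Greta, and Bastian each take 36,000.

Zubin receives 1/6 of the estate.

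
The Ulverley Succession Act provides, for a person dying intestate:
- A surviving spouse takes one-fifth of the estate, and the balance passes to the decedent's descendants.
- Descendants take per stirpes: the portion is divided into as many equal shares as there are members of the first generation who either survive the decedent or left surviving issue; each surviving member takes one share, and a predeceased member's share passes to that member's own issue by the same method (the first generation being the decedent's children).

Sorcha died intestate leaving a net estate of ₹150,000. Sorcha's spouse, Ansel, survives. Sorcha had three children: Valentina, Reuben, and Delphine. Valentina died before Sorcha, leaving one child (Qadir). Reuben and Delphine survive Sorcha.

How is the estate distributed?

Ansel: ₹30,000; Qadir: ₹40,000; Reuben: ₹40,000; Delphine: ₹40,000

Ansel takes one-fifth of ₹150,000 = ₹30,000. The remaining ₹120,000 passes to the descendants.
The descendants' portion (₹120,000) is divided into 3 shares of ₹40,000: Reuben and Delphine each take ₹40,000; Valentina's ₹40,000 share passes to Valentina's issue.
Valentina's share (₹40,000) passes entirely to Qadir.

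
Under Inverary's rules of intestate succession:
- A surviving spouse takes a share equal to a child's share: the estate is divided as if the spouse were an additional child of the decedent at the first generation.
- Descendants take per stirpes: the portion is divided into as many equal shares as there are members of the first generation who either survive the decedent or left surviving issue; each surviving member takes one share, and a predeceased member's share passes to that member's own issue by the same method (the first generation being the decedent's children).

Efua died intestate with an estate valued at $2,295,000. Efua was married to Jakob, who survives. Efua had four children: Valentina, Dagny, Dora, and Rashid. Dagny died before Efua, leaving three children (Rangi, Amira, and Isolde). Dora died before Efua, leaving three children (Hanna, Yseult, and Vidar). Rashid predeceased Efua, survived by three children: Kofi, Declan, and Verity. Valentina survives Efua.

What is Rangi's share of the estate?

Rangi receives $153,000.

The spouse counts as an additional share at the children's level, so there are 5 primary shares of $459,000. Jakob takes one such share ($459,000).
The children's combined portion ($1,836,000) is divided into 4 shares of $459,000: Valentina takes $459,000; Dagny's $459,000 share passes to Dagny's issue; Dora's $459,000 share passes to Dora's issue; Rashid's $459,000 share passes to Rashid's issue.
Dagny's share ($459,000) is divided into 3 shares of $153,000: Rangi, Amira, and Isolde each take $153,000.
Dora's share ($459,000) is divided into 3 shares of $153,000: Hanna, Yseult, and Vidar each take $153,000.
Rashid's share ($459,000) is divided into 3 shares of $153,000: Kofi, Declan, and Verity each take $153,000.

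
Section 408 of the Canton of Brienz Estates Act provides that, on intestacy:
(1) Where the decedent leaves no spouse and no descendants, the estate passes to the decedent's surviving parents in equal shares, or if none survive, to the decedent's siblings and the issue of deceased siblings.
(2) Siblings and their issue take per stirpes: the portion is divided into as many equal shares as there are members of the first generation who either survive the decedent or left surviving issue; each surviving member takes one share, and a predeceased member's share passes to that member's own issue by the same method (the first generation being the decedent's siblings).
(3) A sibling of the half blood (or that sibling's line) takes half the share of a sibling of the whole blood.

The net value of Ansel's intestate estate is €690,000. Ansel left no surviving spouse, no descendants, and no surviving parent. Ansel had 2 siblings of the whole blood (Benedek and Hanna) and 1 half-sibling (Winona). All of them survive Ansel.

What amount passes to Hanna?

Hanna receives €276,000.

The entire €690,000 passes to the siblings and their issue.
Counting each half-blood sibling's line as half a unit, there are 5/2 units in €690,000, so one unit is €276,000. Whole-blood lines (Benedek and Hanna) take €276,000 each; half-blood lines (Winona) take €138,000 each.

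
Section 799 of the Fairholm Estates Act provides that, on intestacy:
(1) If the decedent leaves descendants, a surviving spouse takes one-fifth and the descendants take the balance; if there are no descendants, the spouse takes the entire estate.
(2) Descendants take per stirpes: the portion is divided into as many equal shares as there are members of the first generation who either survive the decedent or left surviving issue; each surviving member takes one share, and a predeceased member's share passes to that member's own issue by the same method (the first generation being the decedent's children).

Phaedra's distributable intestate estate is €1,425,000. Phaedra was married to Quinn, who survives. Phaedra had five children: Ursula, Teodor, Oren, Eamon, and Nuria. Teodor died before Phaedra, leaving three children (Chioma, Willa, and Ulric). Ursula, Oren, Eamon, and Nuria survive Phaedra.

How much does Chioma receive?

Quinn takes one-fifth of €1,425,000 = €285,000. The remaining €1,140,000 passes to the descendants.
The descendants' portion (€1,140,000) is divided into 5 shares of €228,000: Ursula, Oren, Eamon, and Nuria each take €228,000; Teodor's €228,000 share passes to Teodor's issue.
Teodor's share (€228,000) is divided into 3 shares of €76,000: Chioma, Willa, and Ulric each take €76,000.

Chioma receives €76,000.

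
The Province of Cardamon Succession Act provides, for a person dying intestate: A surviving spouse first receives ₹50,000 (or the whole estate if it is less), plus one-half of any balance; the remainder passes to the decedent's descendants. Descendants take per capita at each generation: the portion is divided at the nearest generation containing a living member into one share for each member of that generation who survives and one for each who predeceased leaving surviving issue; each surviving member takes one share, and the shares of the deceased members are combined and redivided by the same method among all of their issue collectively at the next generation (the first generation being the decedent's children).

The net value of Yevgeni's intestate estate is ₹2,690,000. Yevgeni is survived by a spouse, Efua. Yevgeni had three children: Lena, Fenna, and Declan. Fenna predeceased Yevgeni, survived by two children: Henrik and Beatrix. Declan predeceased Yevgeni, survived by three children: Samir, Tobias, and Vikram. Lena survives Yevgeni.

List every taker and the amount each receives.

Efua: ₹1,370,000; Lena: ₹440,000; Henrik: ₹176,000; Beatrix: ₹176,000; Samir: ₹176,000; Tobias: ₹176,000; Vikram: ₹176,000

Efua first takes ₹50,000, leaving a balance of ₹2,640,000. Efua then takes one-half of the balance (₹1,320,000), for a total of ₹1,370,000. The remaining ₹1,320,000 passes to the descendants.
The descendants' portion (₹1,320,000) is divided at the children's generation into 3 shares of ₹440,000. Lena takes ₹440,000. The 2 shares of the deceased (Fenna and Declan) are combined into a pool of ₹880,000.
That pool (₹880,000) is divided at the grandchildren's generation equally among Henrik, Beatrix, Samir, Tobias, and Vikram: ₹176,000 each.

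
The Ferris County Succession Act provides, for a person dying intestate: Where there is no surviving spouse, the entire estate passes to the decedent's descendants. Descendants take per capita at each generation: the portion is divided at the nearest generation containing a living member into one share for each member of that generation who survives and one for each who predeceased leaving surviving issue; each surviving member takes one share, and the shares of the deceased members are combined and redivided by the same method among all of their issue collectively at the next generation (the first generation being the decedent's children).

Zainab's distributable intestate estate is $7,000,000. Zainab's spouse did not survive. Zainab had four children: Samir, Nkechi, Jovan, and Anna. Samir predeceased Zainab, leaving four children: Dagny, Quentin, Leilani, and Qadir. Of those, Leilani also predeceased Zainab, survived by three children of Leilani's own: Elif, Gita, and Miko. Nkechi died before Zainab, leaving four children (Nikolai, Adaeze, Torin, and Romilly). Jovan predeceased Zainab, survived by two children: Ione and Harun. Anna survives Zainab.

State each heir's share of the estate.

The entire $7,000,000 passes to the descendants.
That amount ($7,000,000) is divided at the children's generation into 4 shares of $1,750,000. Anna takes $1,750,000. The 3 shares of the deceased (Samir, Nkechi, and Jovan) are combined into a pool of $5,250,000.
That pool ($5,250,000) is divided at the grandchildren's generation into 10 shares of $525,000. Dagny, Quentin, Qadir, Nikolai, Adaeze, Torin, Romilly, Ione, and Harun each take $525,000. The remaining share for the deceased Leilani ($525,000) is carried to the next generation.
That pool ($525,000) is divided at the great-grandchildren's generation equally among Elif, Gita, and Miko: $175,000 each.

Dagny: $525,000; Quentin: $525,000; Elif: $175,000; Gita: $175,000; Miko: $175,000; Qadir: $525,000; Nikolai: $525,000; Adaeze: $525,000; Torin: $525,000; Romilly: $525,000; Ione: $525,000; Harun: $525,000; Anna: $1,750,000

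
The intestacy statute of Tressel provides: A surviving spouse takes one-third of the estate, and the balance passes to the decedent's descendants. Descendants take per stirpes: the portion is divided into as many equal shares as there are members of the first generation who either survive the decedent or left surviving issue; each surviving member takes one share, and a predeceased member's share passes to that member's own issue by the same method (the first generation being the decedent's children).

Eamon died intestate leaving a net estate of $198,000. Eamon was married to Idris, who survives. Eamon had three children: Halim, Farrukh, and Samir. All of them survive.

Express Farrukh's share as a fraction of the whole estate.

Farrukh receives 2/9 of the estate.

Idris takes one-third of $198,000 = $66,000. The remaining $132,000 passes to the descendants.
The descendants' portion ($132,000) is divided into 3 shares of $44,000: Halim, Farrukh, and Samir each take $44,000.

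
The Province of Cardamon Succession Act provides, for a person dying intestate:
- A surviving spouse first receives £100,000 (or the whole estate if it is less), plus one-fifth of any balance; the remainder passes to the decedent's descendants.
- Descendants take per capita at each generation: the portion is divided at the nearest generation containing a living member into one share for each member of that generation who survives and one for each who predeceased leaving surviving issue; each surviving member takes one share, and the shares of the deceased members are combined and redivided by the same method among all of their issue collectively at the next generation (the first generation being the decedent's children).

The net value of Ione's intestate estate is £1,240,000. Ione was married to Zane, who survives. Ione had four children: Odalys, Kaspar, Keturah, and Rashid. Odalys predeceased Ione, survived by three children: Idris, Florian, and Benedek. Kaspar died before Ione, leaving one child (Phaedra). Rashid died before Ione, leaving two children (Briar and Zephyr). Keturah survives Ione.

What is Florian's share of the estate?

Florian receives £114,000.

Zane first takes £100,000, leaving a balance of £1,140,000. Zane then takes one-fifth of the balance (£228,000), for a total of £328,000. The remaining £912,000 passes to the descendants.
The descendants' portion (£912,000) is divided at the children's generation into 4 shares of £228,000. Keturah takes £228,000. The 3 shares of the deceased (Odalys, Kaspar, and Rashid) are combined into a pool of £684,000.
That pool (£684,000) is divided at the grandchildren's generation equally among Idris, Florian, Benedek, Phaedra, Briar, and Zephyr: £114,000 each.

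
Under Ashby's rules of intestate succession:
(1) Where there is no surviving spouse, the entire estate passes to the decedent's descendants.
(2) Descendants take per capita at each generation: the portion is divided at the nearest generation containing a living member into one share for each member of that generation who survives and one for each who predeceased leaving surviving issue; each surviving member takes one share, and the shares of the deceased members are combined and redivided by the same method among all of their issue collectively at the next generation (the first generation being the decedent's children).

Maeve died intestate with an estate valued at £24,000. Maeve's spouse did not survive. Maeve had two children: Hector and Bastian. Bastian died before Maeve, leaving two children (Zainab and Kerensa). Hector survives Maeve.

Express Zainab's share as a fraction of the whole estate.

Zainab receives 1/4 of the estate.

The entire £24,000 passes to the descendants.
That amount (£24,000) is divided at the children's generation into 2 shares of £12,000. Hector takes £12,000. The remaining share for the deceased Bastian (£12,000) is carried to the next generation.
That pool (£12,000) is divided at the grandchildren's generation equally among Zainab and Kerensa: £6,000 each.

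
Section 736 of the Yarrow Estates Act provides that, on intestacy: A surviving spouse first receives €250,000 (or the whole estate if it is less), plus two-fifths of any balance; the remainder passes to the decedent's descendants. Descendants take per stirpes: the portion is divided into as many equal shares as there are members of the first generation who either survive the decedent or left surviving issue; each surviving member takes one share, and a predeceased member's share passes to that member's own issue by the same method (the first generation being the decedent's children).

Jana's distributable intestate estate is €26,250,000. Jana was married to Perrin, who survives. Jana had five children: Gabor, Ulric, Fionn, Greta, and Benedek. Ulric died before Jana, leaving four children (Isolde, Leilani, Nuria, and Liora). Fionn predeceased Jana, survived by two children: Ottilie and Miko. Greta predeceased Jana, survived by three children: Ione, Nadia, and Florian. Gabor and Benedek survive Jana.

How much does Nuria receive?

Perrin first takes €250,000, leaving a balance of €26,000,000. Perrin then takes two-fifths of the balance (€10,400,000), for a total of €10,650,000. The remaining €15,600,000 passes to the descendants.
The descendants' portion (€15,600,000) is divided into 5 shares of €3,120,000: Gabor and Benedek each take €3,120,000; Ulric's €3,120,000 share passes to Ulric's issue; Fionn's €3,120,000 share passes to Fionn's issue; Greta's €3,120,000 share passes to Greta's issue.
Ulric's share (€3,120,000) is divided into 4 shares of €780,000: Isolde, Leilani, Nuria, and Liora each take €780,000.
Fionn's share (€3,120,000) is divided into 2 shares of €1,560,000: Ottilie and Miko each take €1,560,000.
Greta's share (€3,120,000) is divided into 3 shares of €1,040,000: Ione, Nadia, and Florian each take €1,040,000.

Nuria receives €780,000.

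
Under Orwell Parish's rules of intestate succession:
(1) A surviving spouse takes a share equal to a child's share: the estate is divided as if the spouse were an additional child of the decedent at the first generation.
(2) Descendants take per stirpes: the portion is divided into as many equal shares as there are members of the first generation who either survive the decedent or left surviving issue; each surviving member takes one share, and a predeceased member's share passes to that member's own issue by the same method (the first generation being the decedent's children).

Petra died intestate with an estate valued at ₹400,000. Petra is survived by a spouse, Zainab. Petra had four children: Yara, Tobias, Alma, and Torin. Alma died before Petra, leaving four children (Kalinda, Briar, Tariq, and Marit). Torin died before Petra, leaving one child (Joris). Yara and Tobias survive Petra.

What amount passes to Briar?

Briar receives ₹20,000.

The spouse counts as an additional share at the children's level, so there are 5 primary shares of ₹80,000. Zainab takes one such share (₹80,000).
The children's combined portion (₹320,000) is divided into 4 shares of ₹80,000: Yara and Tobias each take ₹80,000; Alma's ₹80,000 share passes to Alma's issue; Torin's ₹80,000 share passes to Torin's issue.
Alma's share (₹80,000) is divided into 4 shares of ₹20,000: Kalinda, Briar, Tariq, and Marit each take ₹20,000.
Torin's share (₹80,000) passes entirely to Joris.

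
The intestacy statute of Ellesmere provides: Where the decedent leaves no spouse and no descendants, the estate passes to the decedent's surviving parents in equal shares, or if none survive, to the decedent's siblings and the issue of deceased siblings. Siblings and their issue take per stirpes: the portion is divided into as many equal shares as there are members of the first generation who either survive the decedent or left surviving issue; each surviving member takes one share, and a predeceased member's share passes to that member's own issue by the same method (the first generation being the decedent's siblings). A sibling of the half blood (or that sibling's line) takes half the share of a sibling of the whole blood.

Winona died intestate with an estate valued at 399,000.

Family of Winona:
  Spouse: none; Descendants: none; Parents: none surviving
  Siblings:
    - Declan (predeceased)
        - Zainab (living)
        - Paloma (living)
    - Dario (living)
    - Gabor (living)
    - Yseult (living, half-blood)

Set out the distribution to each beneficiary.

The entire 399,000 passes to the siblings and their issue.
Counting each half-blood sibling's line as half a unit, there are 7/2 units in 399,000, so one unit is 114,000. Whole-blood lines (Declan, Dario, and Gabor) take 114,000 each; half-blood lines (Yseult) take 57,000 each.
Declan's share (114,000) is divided into 2 shares of 57,000: Zainab and Paloma each take 57,000.

Zainab: 57,000; Paloma: 57,000; Dario: 114,000; Gabor: 114,000; Yseult: 57,000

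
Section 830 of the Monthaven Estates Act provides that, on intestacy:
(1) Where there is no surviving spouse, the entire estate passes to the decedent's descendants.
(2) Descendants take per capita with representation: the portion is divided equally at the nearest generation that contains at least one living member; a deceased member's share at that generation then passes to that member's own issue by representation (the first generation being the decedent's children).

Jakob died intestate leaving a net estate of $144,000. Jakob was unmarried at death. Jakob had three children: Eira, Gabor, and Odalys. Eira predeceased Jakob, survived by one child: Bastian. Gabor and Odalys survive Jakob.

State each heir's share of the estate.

The entire $144,000 passes to the descendants.
That amount ($144,000) is divided into 3 shares of $48,000: Gabor and Odalys each take $48,000; Eira's $48,000 share passes to Eira's issue.
Eira's share ($48,000) passes entirely to Bastian.

Bastian: $48,000; Gabor: $48,000; Odalys: $48,000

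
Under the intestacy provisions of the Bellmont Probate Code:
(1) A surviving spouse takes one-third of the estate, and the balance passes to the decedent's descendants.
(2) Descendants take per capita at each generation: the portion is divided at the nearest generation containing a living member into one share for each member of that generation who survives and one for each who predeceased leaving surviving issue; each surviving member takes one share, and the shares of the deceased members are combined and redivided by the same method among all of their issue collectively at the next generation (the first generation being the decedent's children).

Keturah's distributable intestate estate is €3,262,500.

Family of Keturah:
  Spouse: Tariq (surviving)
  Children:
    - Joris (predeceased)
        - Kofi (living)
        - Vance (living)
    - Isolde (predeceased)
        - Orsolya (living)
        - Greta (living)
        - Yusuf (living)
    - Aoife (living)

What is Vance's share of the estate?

Tariq takes one-third of €3,262,500 = €1,087,500. The remaining €2,175,000 passes to the descendants.
The descendants' portion (€2,175,000) is divided at the children's generation into 3 shares of €725,000. Aoife takes €725,000. The 2 shares of the deceased (Joris and Isolde) are combined into a pool of €1,450,000.
That pool (€1,450,000) is divided at the grandchildren's generation equally among Kofi, Vance, Orsolya, Greta, and Yusuf: €290,000 each.

Vance receives €290,000.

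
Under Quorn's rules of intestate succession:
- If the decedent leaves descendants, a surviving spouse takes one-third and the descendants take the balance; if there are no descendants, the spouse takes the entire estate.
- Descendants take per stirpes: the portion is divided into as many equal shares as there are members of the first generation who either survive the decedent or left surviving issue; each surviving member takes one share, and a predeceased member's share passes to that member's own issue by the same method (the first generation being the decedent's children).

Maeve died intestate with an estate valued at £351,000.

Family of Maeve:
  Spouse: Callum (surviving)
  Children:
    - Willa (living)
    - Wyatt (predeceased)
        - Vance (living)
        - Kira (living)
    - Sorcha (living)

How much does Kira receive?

Kira receives £39,000.

Callum takes one-third of £351,000 = £117,000. The remaining £234,000 passes to the descendants.
The descendants' portion (£234,000) is divided into 3 shares of £78,000: Willa and Sorcha each take £78,000; Wyatt's £78,000 share passes to Wyatt's issue.
Wyatt's share (£78,000) is divided into 2 shares of £39,000: Vance and Kira each take £39,000.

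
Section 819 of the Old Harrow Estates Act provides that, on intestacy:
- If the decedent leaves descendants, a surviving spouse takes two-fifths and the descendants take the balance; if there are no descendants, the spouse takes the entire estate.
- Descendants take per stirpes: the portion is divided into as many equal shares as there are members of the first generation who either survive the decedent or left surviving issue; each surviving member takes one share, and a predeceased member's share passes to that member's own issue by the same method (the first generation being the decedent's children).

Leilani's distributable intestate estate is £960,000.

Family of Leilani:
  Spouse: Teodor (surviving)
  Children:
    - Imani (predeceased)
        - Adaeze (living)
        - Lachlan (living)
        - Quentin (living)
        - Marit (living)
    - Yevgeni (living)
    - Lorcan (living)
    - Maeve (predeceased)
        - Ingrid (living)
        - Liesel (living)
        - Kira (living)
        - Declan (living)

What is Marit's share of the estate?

Teodor takes two-fifths of £960,000 = £384,000. The remaining £576,000 passes to the descendants.
The descendants' portion (£576,000) is divided into 4 shares of £144,000: Yevgeni and Lorcan each take £144,000; Imani's £144,000 share passes to Imani's issue; Maeve's £144,000 share passes to Maeve's issue.
Imani's share (£144,000) is divided into 4 shares of £36,000: Adaeze, Lachlan, Quentin, and Marit each take £36,000.
Maeve's share (£144,000) is divided into 4 shares of £36,000: Ingrid, Liesel, Kira, and Declan each take £36,000.

Marit receives £36,000.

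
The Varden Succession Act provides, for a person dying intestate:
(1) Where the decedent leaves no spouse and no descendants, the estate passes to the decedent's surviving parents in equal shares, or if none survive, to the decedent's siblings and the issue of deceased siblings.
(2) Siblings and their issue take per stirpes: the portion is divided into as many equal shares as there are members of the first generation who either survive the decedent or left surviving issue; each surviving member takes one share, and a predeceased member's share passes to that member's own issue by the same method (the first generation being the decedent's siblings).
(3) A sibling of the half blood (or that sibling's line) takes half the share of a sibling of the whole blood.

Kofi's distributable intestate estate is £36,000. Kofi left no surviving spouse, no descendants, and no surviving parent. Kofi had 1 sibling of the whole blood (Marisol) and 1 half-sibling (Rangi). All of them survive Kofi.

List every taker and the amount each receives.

Rangi: £12,000; Marisol: £24,000

The entire £36,000 passes to the siblings and their issue.
Counting each half-blood sibling's line as half a unit, there are 3/2 units in £36,000, so one unit is £24,000. Whole-blood lines (Marisol) take £24,000 each; half-blood lines (Rangi) take £12,000 each.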